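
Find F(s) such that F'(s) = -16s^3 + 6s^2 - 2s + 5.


Reverse power rule on each term:
  ∫ -16s^3 ds = -4s^4
  ∫ 6s^2 ds = 2s^3
  ∫ -2s ds = -s^2
  ∫ 5 ds = 5s
F(s) = -4s^4 + 2s^3 - s^2 + 5s + C


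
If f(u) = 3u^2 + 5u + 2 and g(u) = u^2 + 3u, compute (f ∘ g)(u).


Substitute g(u) into f:
f(g(u)) = 3*(u^2 + 3u)^2 + 5*(u^2 + 3u) + 2
(u^2 + 3u)^2 = u^4 + 6u^3 + 9u^2
Expand and combine: 3u^4 + 18u^3 + 32u^2 + 15u + 2


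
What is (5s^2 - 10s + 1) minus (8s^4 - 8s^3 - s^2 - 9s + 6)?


Distribute the minus sign:
  (5s^2 - 10s + 1)
- (8s^4 - 8s^3 - s^2 - 9s + 6)
Negate second polynomial: -8s^4 + 8s^3 + s^2 + 9s - 6
Add: -8s^4 + 8s^3 + 6s^2 - s - 5


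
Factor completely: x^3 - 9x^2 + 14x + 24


Try integer roots (divisors of 24). x=-1: p(-1)=0.
Divide out (x + 1): quotient is x^2 - 10x + 24.
Factor the quadratic: (x - 4)(x - 6)
Result: (x + 1)(x - 4)(x - 6)


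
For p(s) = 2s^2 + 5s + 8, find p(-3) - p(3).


p(-3) = 11
p(3) = 41
p(-3) - p(3) = 11 - 41 = -30


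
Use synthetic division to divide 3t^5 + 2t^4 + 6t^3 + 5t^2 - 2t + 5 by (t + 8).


Synthetic division with c = -8. Coefficients: 3, 2, 6, 5, -2, 5
Bring down 3.
  3 * -8 = -24; -24 + 2 = -22
  -22 * -8 = 176; 176 + 6 = 182
  182 * -8 = -1456; -1456 + 5 = -1451
  -1451 * -8 = 11608; 11608 - 2 = 11606
  11606 * -8 = -92848; -92848 + 5 = -92843
Quotient: 3t^4 - 22t^3 + 182t^2 - 1451t + 11606, Remainder: -92843


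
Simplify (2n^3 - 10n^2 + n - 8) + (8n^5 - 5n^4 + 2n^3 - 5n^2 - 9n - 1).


Align terms by degree and add:
  2n^3 - 10n^2 + n - 8
+ 8n^5 - 5n^4 + 2n^3 - 5n^2 - 9n - 1
= 8n^5 - 5n^4 + 4n^3 - 15n^2 - 8n - 9


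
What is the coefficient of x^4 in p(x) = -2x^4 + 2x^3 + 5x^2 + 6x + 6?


Read off the coefficient of x^4: -2


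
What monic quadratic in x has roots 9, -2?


p(x) = (x - 9)(x + 2)
Expand: x^2 - 7x - 18


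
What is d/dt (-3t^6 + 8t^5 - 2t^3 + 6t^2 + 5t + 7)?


Apply the power rule term by term:
  d/dt(-3t^6) = -18t^5
  d/dt(8t^5) = 40t^4
  d/dt(-2t^3) = -6t^2
  d/dt(6t^2) = 12t
  d/dt(5t) = 5
  d/dt(7) = 0
p'(t) = -18t^5 + 40t^4 - 6t^2 + 12t + 5


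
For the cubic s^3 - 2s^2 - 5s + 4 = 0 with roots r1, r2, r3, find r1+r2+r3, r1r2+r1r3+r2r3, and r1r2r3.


Monic cubic s^3+bs^2+cs+d=0: sum=-b, pairwise sum=c, product=-d.
b=-2, c=-5, d=4
r1+r2+r3 = 2
r1r2+r1r3+r2r3 = -5
r1r2r3 = -4


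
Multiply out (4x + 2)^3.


Expand (4x + 2)^3 by repeated multiplication:
  (4x + 2)^2 = 16x^2 + 16x + 4
= 64x^3 + 96x^2 + 48x + 8


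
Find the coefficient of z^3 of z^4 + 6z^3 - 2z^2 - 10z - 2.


Read off the coefficient of z^3: 6


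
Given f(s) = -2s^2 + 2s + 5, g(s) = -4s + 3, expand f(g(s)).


Substitute g(s) into f:
f(g(s)) = -2*(-4s + 3)^2 + 2*(-4s + 3) + 5
(-4s + 3)^2 = 16s^2 - 24s + 9
Expand and combine: -32s^2 + 40s - 7


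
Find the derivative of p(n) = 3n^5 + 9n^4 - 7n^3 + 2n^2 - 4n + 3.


Apply the power rule term by term:
  d/dn(3n^5) = 15n^4
  d/dn(9n^4) = 36n^3
  d/dn(-7n^3) = -21n^2
  d/dn(2n^2) = 4n
  d/dn(-4n) = -4
  d/dn(3) = 0
p'(n) = 15n^4 + 36n^3 - 21n^2 + 4n - 4


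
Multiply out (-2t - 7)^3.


Expand (-2t - 7)^3 by repeated multiplication:
  (-2t - 7)^2 = 4t^2 + 28t + 49
= -8t^3 - 84t^2 - 294t - 343


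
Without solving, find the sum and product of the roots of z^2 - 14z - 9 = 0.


For az^2+bz+c=0: sum = -b/a, product = c/a.
a=1, b=-14, c=-9
Sum = -(-14)/1 = 14
Product = (-9)/1 = -9


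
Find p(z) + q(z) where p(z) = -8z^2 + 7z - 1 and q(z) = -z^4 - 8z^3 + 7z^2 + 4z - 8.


Align terms by degree and add:
  -8z^2 + 7z - 1
  -z^4 - 8z^3 + 7z^2 + 4z - 8
= -z^4 - 8z^3 - z^2 + 11z - 9


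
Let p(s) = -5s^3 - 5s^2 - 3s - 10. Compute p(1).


Using direct substitution:
  -5 * (1)^3 = -5
  -5 * (1)^2 = -5
  -3 * (1)^1 = -3
  constant: -10
Sum = -5 - 5 - 3 - 10 = -23


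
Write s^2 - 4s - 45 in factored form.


Roots satisfy r1 + r2 = -b/a = 4 and r1*r2 = c/a = -45.
So r1 = 9, r2 = -5.
s^2 - 4s - 45 = (s - r1)(s - r2) = (s - 9)(s + 5)


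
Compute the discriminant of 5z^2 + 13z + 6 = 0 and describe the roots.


D = b^2 - 4ac = (13)^2 - 4(5)(6) = 169 - 120 = 49
Since D > 0: two distinct rational roots


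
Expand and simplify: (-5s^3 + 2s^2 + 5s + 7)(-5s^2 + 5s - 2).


Distribute each term of the first polynomial:
  (-5s^3)(-5s^2 + 5s - 2) = 25s^5 - 25s^4 + 10s^3
  (2s^2)(-5s^2 + 5s - 2) = -10s^4 + 10s^3 - 4s^2
  (5s)(-5s^2 + 5s - 2) = -25s^3 + 25s^2 - 10s
  (7)(-5s^2 + 5s - 2) = -35s^2 + 35s - 14
Sum: 25s^5 - 35s^4 - 5s^3 - 14s^2 + 25s - 14


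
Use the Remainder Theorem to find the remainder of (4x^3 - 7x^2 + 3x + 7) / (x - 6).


By the Remainder Theorem, the remainder equals p(6):
  4*(6)^3 = 864
  -7*(6)^2 = -252
  3*(6)^1 = 18
  constant: 7
Sum: 864 - 252 + 18 + 7 = 637


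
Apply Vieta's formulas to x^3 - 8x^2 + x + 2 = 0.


Monic cubic x^3+bx^2+cx+d=0: sum=-b, pairwise sum=c, product=-d.
b=-8, c=1, d=2
r1+r2+r3 = 8
r1r2+r1r3+r2r3 = 1
r1r2r3 = -2


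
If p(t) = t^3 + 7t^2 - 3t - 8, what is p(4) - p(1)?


p(4) = 156
p(1) = -3
p(4) - p(1) = 156 + 3 = 159


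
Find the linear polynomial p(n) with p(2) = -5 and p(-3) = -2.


p(n) = mn + b. Using p(2)=-5, p(-3)=-2:
m = (-5 + 2)/(2 + 3) = -3/5 = -3/5
b = -5 - m*(2) = -5 + 6/5 = -19/5
p(n) = -(3/5)n - (19/5)


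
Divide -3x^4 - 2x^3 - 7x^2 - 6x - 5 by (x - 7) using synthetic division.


Synthetic division with c = 7. Coefficients: -3, -2, -7, -6, -5
Bring down -3.
  -3 * 7 = -21; -21 - 2 = -23
  -23 * 7 = -161; -161 - 7 = -168
  -168 * 7 = -1176; -1176 - 6 = -1182
  -1182 * 7 = -8274; -8274 - 5 = -8279
Quotient: -3x^3 - 23x^2 - 168x - 1182, Remainder: -8279


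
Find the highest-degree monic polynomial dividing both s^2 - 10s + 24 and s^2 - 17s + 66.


Factor each:
  s^2 - 10s + 24 = (s - 6)(s - 4)
  s^2 - 17s + 66 = (s - 6)(s - 11)
Common monic factor: s - 6


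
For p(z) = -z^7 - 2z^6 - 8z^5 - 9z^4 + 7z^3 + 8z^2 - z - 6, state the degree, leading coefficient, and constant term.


Highest power of z is 7, with coefficient -1. Constant term is -6.
Degree = 7, leading coefficient = -1, constant term = -6


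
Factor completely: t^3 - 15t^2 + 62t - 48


Try integer roots (divisors of -48). t=1: p(1)=0.
Divide out (t - 1): quotient is t^2 - 14t + 48.
Factor the quadratic: (t - 8)(t - 6)
Result: (t - 1)(t - 8)(t - 6)


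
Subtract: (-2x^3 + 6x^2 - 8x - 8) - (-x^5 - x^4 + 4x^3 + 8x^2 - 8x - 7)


Distribute the minus sign:
  (-2x^3 + 6x^2 - 8x - 8)
- (-x^5 - x^4 + 4x^3 + 8x^2 - 8x - 7)
Negate second polynomial: x^5 + x^4 - 4x^3 - 8x^2 + 8x + 7
Add: x^5 + x^4 - 6x^3 - 2x^2 - 1


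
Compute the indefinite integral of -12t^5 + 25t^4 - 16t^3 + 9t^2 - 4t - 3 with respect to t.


Reverse power rule on each term:
  ∫ -12t^5 dt = -2t^6
  ∫ 25t^4 dt = 5t^5
  ∫ -16t^3 dt = -4t^4
  ∫ 9t^2 dt = 3t^3
  ∫ -4t dt = -2t^2
  ∫ -3 dt = -3t
F(t) = -2t^6 + 5t^5 - 4t^4 + 3t^3 - 2t^2 - 3t + C


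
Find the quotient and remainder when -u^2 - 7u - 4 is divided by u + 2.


(-u^2 - 7u - 4) / (u + 2)
Step 1: -u * (u + 2) = -u^2 - 2u; subtract.
Step 2: -5 * (u + 2) = -5u - 10; subtract.
Quotient: -u - 5, Remainder: 6


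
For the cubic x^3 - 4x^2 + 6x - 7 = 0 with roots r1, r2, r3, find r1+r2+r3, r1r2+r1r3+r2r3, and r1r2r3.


Monic cubic x^3+bx^2+cx+d=0: sum=-b, pairwise sum=c, product=-d.
b=-4, c=6, d=-7
r1+r2+r3 = 4
r1r2+r1r3+r2r3 = 6
r1r2r3 = 7


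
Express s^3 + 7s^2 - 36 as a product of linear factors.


Try integer roots (divisors of -36). s=-6: p(-6)=0.
Divide out (s + 6): quotient is s^2 + s - 6.
Factor the quadratic: (s + 3)(s - 2)
Result: (s + 6)(s + 3)(s - 2)


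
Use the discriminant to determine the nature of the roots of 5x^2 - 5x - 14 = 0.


D = b^2 - 4ac = (-5)^2 - 4(5)(-14) = 25 + 280 = 305
Since D > 0: two distinct irrational roots


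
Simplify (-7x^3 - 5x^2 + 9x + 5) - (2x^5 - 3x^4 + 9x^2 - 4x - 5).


Distribute the minus sign:
  (-7x^3 - 5x^2 + 9x + 5)
- (2x^5 - 3x^4 + 9x^2 - 4x - 5)
Negate second polynomial: -2x^5 + 3x^4 - 9x^2 + 4x + 5
Add: -2x^5 + 3x^4 - 7x^3 - 14x^2 + 13x + 10


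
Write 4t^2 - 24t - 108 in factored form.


Roots satisfy r1 + r2 = -b/a = 6 and r1*r2 = c/a = -27.
So r1 = 9, r2 = -3.
4t^2 - 24t - 108 = 4(t - r1)(t - r2) = 4(t - 9)(t + 3)


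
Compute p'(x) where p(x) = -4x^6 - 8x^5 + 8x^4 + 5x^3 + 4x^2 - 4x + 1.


Apply the power rule term by term:
  d/dx(-4x^6) = -24x^5
  d/dx(-8x^5) = -40x^4
  d/dx(8x^4) = 32x^3
  d/dx(5x^3) = 15x^2
  d/dx(4x^2) = 8x
  d/dx(-4x) = -4
  d/dx(1) = 0
p'(x) = -24x^5 - 40x^4 + 32x^3 + 15x^2 + 8x - 4


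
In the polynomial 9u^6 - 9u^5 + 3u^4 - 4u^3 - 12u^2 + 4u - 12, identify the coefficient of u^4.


Read off the coefficient of u^4: 3


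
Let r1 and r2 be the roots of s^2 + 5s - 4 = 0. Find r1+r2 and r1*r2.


For as^2+bs+c=0: sum = -b/a, product = c/a.
a=1, b=5, c=-4
Sum = -(5)/1 = -5
Product = (-4)/1 = -4


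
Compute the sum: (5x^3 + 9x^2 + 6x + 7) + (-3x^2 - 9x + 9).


Align terms by degree and add:
  5x^3 + 9x^2 + 6x + 7
  -3x^2 - 9x + 9
= 5x^3 + 6x^2 - 3x + 16


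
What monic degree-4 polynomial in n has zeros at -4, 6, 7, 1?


p(n) = (n + 4)(n - 6)(n - 7)(n - 1)
Expand: n^4 - 10n^3 - n^2 + 178n - 168


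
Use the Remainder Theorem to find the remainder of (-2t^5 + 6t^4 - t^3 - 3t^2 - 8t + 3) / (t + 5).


By the Remainder Theorem, the remainder equals p(-5):
  -2*(-5)^5 = 6250
  6*(-5)^4 = 3750
  -1*(-5)^3 = 125
  -3*(-5)^2 = -75
  -8*(-5)^1 = 40
  constant: 3
Sum: 6250 + 3750 + 125 - 75 + 40 + 3 = 10093


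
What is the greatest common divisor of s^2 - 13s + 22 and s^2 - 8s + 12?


Factor each:
  s^2 - 13s + 22 = (s - 2)(s - 11)
  s^2 - 8s + 12 = (s - 2)(s - 6)
Common monic factor: s - 2


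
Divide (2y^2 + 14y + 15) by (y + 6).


(2y^2 + 14y + 15) / (y + 6)
Step 1: 2y * (y + 6) = 2y^2 + 12y; subtract.
Step 2: 2 * (y + 6) = 2y + 12; subtract.
Quotient: 2y + 2, Remainder: 3


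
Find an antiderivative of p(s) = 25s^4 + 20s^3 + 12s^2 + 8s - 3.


Reverse power rule on each term:
  ∫ 25s^4 ds = 5s^5
  ∫ 20s^3 ds = 5s^4
  ∫ 12s^2 ds = 4s^3
  ∫ 8s ds = 4s^2
  ∫ -3 ds = -3s
F(s) = 5s^5 + 5s^4 + 4s^3 + 4s^2 - 3s + C


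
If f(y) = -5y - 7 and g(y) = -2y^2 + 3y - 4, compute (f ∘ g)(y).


Substitute g(y) into f:
f(g(y)) = -5*(-2y^2 + 3y - 4) + (-7)
Expand and combine: 10y^2 - 15y + 13


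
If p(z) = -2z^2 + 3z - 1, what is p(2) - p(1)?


p(2) = -3
p(1) = 0
p(2) - p(1) = -3 = -3


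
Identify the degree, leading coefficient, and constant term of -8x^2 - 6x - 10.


Highest power of x is 2, with coefficient -8. Constant term is -10.
Degree = 2, leading coefficient = -8, constant term = -10


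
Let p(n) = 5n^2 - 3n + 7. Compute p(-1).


Using direct substitution:
  5 * (-1)^2 = 5
  -3 * (-1)^1 = 3
  constant: 7
Sum = 5 + 3 + 7 = 15


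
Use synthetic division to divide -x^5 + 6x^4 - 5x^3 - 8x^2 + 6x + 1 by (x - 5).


Synthetic division with c = 5. Coefficients: -1, 6, -5, -8, 6, 1
Bring down -1.
  -1 * 5 = -5; -5 + 6 = 1
  1 * 5 = 5; 5 - 5 = 0
  0 * 5 = 0; 0 - 8 = -8
  -8 * 5 = -40; -40 + 6 = -34
  -34 * 5 = -170; -170 + 1 = -169
Quotient: -x^4 + x^3 - 8x - 34, Remainder: -169


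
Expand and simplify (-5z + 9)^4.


Expand (-5z + 9)^4 by repeated multiplication:
  (-5z + 9)^2 = 25z^2 - 90z + 81
  (-5z + 9)^3 = -125z^3 + 675z^2 - 1215z + 729
= 625z^4 - 4500z^3 + 12150z^2 - 14580z + 6561


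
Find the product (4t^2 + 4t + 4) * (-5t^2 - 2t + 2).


Distribute each term of the first polynomial:
  (4t^2)(-5t^2 - 2t + 2) = -20t^4 - 8t^3 + 8t^2
  (4t)(-5t^2 - 2t + 2) = -20t^3 - 8t^2 + 8t
  (4)(-5t^2 - 2t + 2) = -20t^2 - 8t + 8
Sum: -20t^4 - 28t^3 - 20t^2 + 8


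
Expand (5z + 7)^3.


Expand (5z + 7)^3 by repeated multiplication:
  (5z + 7)^2 = 25z^2 + 70z + 49
= 125z^3 + 525z^2 + 735z + 343


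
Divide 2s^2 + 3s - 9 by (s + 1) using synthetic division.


Synthetic division with c = -1. Coefficients: 2, 3, -9
Bring down 2.
  2 * -1 = -2; -2 + 3 = 1
  1 * -1 = -1; -1 - 9 = -10
Quotient: 2s + 1, Remainder: -10


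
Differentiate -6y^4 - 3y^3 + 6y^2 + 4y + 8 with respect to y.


Apply the power rule term by term:
  d/dy(-6y^4) = -24y^3
  d/dy(-3y^3) = -9y^2
  d/dy(6y^2) = 12y
  d/dy(4y) = 4
  d/dy(8) = 0
p'(y) = -24y^3 - 9y^2 + 12y + 4


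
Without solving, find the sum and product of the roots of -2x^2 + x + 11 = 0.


For ax^2+bx+c=0: sum = -b/a, product = c/a.
a=-2, b=1, c=11
Sum = -(1)/-2 = 1/2
Product = (11)/-2 = -11/2


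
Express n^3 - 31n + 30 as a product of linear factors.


Try integer roots (divisors of 30). n=5: p(5)=0.
Divide out (n - 5): quotient is n^2 + 5n - 6.
Factor the quadratic: (n + 6)(n - 1)
Result: (n - 5)(n + 6)(n - 1)


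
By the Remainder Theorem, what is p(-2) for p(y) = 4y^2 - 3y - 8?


By the Remainder Theorem, the remainder equals p(-2):
  4*(-2)^2 = 16
  -3*(-2)^1 = 6
  constant: -8
Sum: 16 + 6 - 8 = 14


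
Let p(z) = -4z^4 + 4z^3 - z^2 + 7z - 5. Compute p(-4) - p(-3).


p(-4) = -1329
p(-3) = -467
p(-4) - p(-3) = -1329 + 467 = -862


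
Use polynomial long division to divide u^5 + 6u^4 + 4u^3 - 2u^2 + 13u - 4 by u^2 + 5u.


(u^5 + 6u^4 + 4u^3 - 2u^2 + 13u - 4) / (u^2 + 5u)
Step 1: u^3 * (u^2 + 5u) = u^5 + 5u^4; subtract.
Step 2: u^2 * (u^2 + 5u) = u^4 + 5u^3; subtract.
Step 3: -u * (u^2 + 5u) = -u^3 - 5u^2; subtract.
Step 4: 3 * (u^2 + 5u) = 3u^2 + 15u; subtract.
Quotient: u^3 + u^2 - u + 3, Remainder: -2u - 4


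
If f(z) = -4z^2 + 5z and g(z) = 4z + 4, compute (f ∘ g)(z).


Substitute g(z) into f:
f(g(z)) = -4*(4z + 4)^2 + 5*(4z + 4)
(4z + 4)^2 = 16z^2 + 32z + 16
Expand and combine: -64z^2 - 108z - 44


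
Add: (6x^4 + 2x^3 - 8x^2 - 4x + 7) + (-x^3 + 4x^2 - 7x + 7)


Align terms by degree and add:
  6x^4 + 2x^3 - 8x^2 - 4x + 7
  -x^3 + 4x^2 - 7x + 7
= 6x^4 + x^3 - 4x^2 - 11x + 14


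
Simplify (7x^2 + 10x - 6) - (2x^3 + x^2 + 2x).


Distribute the minus sign:
  (7x^2 + 10x - 6)
- (2x^3 + x^2 + 2x)
Negate second polynomial: -2x^3 - x^2 - 2x
Add: -2x^3 + 6x^2 + 8x - 6


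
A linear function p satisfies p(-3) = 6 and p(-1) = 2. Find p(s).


p(s) = ms + b. Using p(-3)=6, p(-1)=2:
m = (6 - 2)/(-3 + 1) = 4/-2 = -2
b = 6 - m*(-3) = 6 - 6 = 0
p(s) = -2s


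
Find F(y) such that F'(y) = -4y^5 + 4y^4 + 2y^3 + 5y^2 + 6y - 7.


Reverse power rule on each term:
  ∫ -4y^5 dy = -(2/3)y^6
  ∫ 4y^4 dy = (4/5)y^5
  ∫ 2y^3 dy = (1/2)y^4
  ∫ 5y^2 dy = (5/3)y^3
  ∫ 6y dy = 3y^2
  ∫ -7 dy = -7y
F(y) = -(2/3)y^6 + (4/5)y^5 + (1/2)y^4 + (5/3)y^3 + 3y^2 - 7y + C


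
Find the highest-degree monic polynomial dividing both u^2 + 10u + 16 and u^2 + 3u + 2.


Factor each:
  u^2 + 10u + 16 = (u + 2)(u + 8)
  u^2 + 3u + 2 = (u + 2)(u + 1)
Common monic factor: u + 2


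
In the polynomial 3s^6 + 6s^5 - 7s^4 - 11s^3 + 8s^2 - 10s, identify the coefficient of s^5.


Read off the coefficient of s^5: 6


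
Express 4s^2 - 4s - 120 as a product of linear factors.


Roots satisfy r1 + r2 = -b/a = 1 and r1*r2 = c/a = -30.
So r1 = 6, r2 = -5.
4s^2 - 4s - 120 = 4(s - r1)(s - r2) = 4(s - 6)(s + 5)


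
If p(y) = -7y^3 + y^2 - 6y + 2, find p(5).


Using direct substitution:
  -7 * (5)^3 = -875
  1 * (5)^2 = 25
  -6 * (5)^1 = -30
  constant: 2
Sum = -875 + 25 - 30 + 2 = -878


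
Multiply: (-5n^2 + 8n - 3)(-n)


Distribute each term of the first polynomial:
  (-5n^2)(-n) = 5n^3
  (8n)(-n) = -8n^2
  (-3)(-n) = 3n
Sum: 5n^3 - 8n^2 + 3n


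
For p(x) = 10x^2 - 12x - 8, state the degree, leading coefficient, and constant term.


Highest power of x is 2, with coefficient 10. Constant term is -8.
Degree = 2, leading coefficient = 10, constant term = -8


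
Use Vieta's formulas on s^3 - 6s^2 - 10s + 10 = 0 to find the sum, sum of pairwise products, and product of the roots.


Monic cubic s^3+bs^2+cs+d=0: sum=-b, pairwise sum=c, product=-d.
b=-6, c=-10, d=10
r1+r2+r3 = 6
r1r2+r1r3+r2r3 = -10
r1r2r3 = -10


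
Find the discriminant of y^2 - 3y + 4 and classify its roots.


D = b^2 - 4ac = (-3)^2 - 4(1)(4) = 9 - 16 = -7
Since D < 0: two complex conjugate roots (no real roots)


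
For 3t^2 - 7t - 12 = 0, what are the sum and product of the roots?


For at^2+bt+c=0: sum = -b/a, product = c/a.
a=3, b=-7, c=-12
Sum = -(-7)/3 = 7/3
Product = (-12)/3 = -4


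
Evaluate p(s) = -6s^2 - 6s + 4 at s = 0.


Using direct substitution:
  -6 * (0)^2 = 0
  -6 * (0)^1 = 0
  constant: 4
Sum = 0 + 0 + 4 = 4


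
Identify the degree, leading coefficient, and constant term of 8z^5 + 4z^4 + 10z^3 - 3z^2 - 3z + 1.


Highest power of z is 5, with coefficient 8. Constant term is 1.
Degree = 5, leading coefficient = 8, constant term = 1


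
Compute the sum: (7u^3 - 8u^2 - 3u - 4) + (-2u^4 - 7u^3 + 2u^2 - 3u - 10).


Align terms by degree and add:
  7u^3 - 8u^2 - 3u - 4
  -2u^4 - 7u^3 + 2u^2 - 3u - 10
= -2u^4 - 6u^2 - 6u - 14


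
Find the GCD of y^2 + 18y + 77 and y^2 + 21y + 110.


Factor each:
  y^2 + 18y + 77 = (y + 11)(y + 7)
  y^2 + 21y + 110 = (y + 11)(y + 10)
Common monic factor: y + 11


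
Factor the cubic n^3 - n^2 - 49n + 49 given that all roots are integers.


Try integer roots (divisors of 49). n=-7: p(-7)=0.
Divide out (n + 7): quotient is n^2 - 8n + 7.
Factor the quadratic: (n - 7)(n - 1)
Result: (n + 7)(n - 7)(n - 1)


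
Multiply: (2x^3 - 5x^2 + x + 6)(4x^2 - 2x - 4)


Distribute each term of the first polynomial:
  (2x^3)(4x^2 - 2x - 4) = 8x^5 - 4x^4 - 8x^3
  (-5x^2)(4x^2 - 2x - 4) = -20x^4 + 10x^3 + 20x^2
  (x)(4x^2 - 2x - 4) = 4x^3 - 2x^2 - 4x
  (6)(4x^2 - 2x - 4) = 24x^2 - 12x - 24
Sum: 8x^5 - 24x^4 + 6x^3 + 42x^2 - 16x - 24


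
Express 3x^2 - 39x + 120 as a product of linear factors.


Roots satisfy r1 + r2 = -b/a = 13 and r1*r2 = c/a = 40.
So r1 = 5, r2 = 8.
3x^2 - 39x + 120 = 3(x - r1)(x - r2) = 3(x - 5)(x - 8)


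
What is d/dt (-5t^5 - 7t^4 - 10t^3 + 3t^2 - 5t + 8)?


Apply the power rule term by term:
  d/dt(-5t^5) = -25t^4
  d/dt(-7t^4) = -28t^3
  d/dt(-10t^3) = -30t^2
  d/dt(3t^2) = 6t
  d/dt(-5t) = -5
  d/dt(8) = 0
p'(t) = -25t^4 - 28t^3 - 30t^2 + 6t - 5


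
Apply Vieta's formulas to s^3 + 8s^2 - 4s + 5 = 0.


Monic cubic s^3+bs^2+cs+d=0: sum=-b, pairwise sum=c, product=-d.
b=8, c=-4, d=5
r1+r2+r3 = -8
r1r2+r1r3+r2r3 = -4
r1r2r3 = -5


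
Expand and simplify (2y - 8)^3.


Expand (2y - 8)^3 by repeated multiplication:
  (2y - 8)^2 = 4y^2 - 32y + 64
= 8y^3 - 96y^2 + 384y - 512


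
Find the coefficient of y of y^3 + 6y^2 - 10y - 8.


Read off the coefficient of y: -10


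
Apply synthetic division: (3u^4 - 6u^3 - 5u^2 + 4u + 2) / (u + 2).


Synthetic division with c = -2. Coefficients: 3, -6, -5, 4, 2
Bring down 3.
  3 * -2 = -6; -6 - 6 = -12
  -12 * -2 = 24; 24 - 5 = 19
  19 * -2 = -38; -38 + 4 = -34
  -34 * -2 = 68; 68 + 2 = 70
Quotient: 3u^3 - 12u^2 + 19u - 34, Remainder: 70


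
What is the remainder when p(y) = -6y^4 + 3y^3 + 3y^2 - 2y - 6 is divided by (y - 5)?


By the Remainder Theorem, the remainder equals p(5):
  -6*(5)^4 = -3750
  3*(5)^3 = 375
  3*(5)^2 = 75
  -2*(5)^1 = -10
  constant: -6
Sum: -3750 + 375 + 75 - 10 - 6 = -3316


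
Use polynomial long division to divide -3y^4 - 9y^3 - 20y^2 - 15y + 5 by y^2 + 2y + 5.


(-3y^4 - 9y^3 - 20y^2 - 15y + 5) / (y^2 + 2y + 5)
Step 1: -3y^2 * (y^2 + 2y + 5) = -3y^4 - 6y^3 - 15y^2; subtract.
Step 2: -3y * (y^2 + 2y + 5) = -3y^3 - 6y^2 - 15y; subtract.
Step 3: 1 * (y^2 + 2y + 5) = y^2 + 2y + 5; subtract.
Quotient: -3y^2 - 3y + 1, Remainder: -2y


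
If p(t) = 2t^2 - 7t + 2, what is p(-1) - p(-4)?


p(-1) = 11
p(-4) = 62
p(-1) - p(-4) = 11 - 62 = -51


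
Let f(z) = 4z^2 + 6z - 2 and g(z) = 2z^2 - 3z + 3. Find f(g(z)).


Substitute g(z) into f:
f(g(z)) = 4*(2z^2 - 3z + 3)^2 + 6*(2z^2 - 3z + 3) + (-2)
(2z^2 - 3z + 3)^2 = 4z^4 - 12z^3 + 21z^2 - 18z + 9
Expand and combine: 16z^4 - 48z^3 + 96z^2 - 90z + 52


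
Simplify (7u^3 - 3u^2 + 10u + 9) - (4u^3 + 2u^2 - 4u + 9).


Distribute the minus sign:
  (7u^3 - 3u^2 + 10u + 9)
- (4u^3 + 2u^2 - 4u + 9)
Negate second polynomial: -4u^3 - 2u^2 + 4u - 9
Add: 3u^3 - 5u^2 + 14u


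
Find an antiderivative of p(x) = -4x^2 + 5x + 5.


Reverse power rule on each term:
  ∫ -4x^2 dx = -(4/3)x^3
  ∫ 5x dx = (5/2)x^2
  ∫ 5 dx = 5x
F(x) = -(4/3)x^3 + (5/2)x^2 + 5x + C


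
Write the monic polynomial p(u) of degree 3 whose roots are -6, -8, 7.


p(u) = (u + 6)(u + 8)(u - 7)
Expand: u^3 + 7u^2 - 50u - 336


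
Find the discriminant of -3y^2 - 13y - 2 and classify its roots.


D = b^2 - 4ac = (-13)^2 - 4(-3)(-2) = 169 - 24 = 145
Since D > 0: two distinct irrational roots


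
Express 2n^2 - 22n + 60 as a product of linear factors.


Roots satisfy r1 + r2 = -b/a = 11 and r1*r2 = c/a = 30.
So r1 = 6, r2 = 5.
2n^2 - 22n + 60 = 2(n - r1)(n - r2) = 2(n - 6)(n - 5)


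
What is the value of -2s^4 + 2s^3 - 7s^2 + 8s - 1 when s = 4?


Using direct substitution:
  -2 * (4)^4 = -512
  2 * (4)^3 = 128
  -7 * (4)^2 = -112
  8 * (4)^1 = 32
  constant: -1
Sum = -512 + 128 - 112 + 32 - 1 = -465


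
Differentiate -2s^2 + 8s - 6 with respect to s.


Apply the power rule term by term:
  d/ds(-2s^2) = -4s
  d/ds(8s) = 8
  d/ds(-6) = 0
p'(s) = -4s + 8


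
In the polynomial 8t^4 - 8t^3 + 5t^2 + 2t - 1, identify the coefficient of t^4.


Read off the coefficient of t^4: 8


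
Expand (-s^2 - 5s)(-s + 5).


Distribute each term of the first polynomial:
  (-s^2)(-s + 5) = s^3 - 5s^2
  (-5s)(-s + 5) = 5s^2 - 25s
Sum: s^3 - 25s


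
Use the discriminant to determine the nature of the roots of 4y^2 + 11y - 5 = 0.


D = b^2 - 4ac = (11)^2 - 4(4)(-5) = 121 + 80 = 201
Since D > 0: two distinct irrational roots


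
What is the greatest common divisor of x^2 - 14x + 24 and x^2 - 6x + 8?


Factor each:
  x^2 - 14x + 24 = (x - 2)(x - 12)
  x^2 - 6x + 8 = (x - 2)(x - 4)
Common monic factor: x - 2


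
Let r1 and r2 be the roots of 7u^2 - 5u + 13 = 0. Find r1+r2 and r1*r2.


For au^2+bu+c=0: sum = -b/a, product = c/a.
a=7, b=-5, c=13
Sum = -(-5)/7 = 5/7
Product = (13)/7 = 13/7


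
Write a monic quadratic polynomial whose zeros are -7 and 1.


p(s) = (s + 7)(s - 1)
Expand: s^2 + 6s - 7


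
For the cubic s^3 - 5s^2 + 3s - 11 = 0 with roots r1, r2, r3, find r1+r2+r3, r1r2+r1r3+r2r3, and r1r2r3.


Monic cubic s^3+bs^2+cs+d=0: sum=-b, pairwise sum=c, product=-d.
b=-5, c=3, d=-11
r1+r2+r3 = 5
r1r2+r1r3+r2r3 = 3
r1r2r3 = 11


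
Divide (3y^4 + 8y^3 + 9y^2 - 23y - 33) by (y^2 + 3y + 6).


(3y^4 + 8y^3 + 9y^2 - 23y - 33) / (y^2 + 3y + 6)
Step 1: 3y^2 * (y^2 + 3y + 6) = 3y^4 + 9y^3 + 18y^2; subtract.
Step 2: -y * (y^2 + 3y + 6) = -y^3 - 3y^2 - 6y; subtract.
Step 3: -6 * (y^2 + 3y + 6) = -6y^2 - 18y - 36; subtract.
Quotient: 3y^2 - y - 6, Remainder: y + 3


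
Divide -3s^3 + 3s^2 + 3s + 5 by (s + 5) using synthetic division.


Synthetic division with c = -5. Coefficients: -3, 3, 3, 5
Bring down -3.
  -3 * -5 = 15; 15 + 3 = 18
  18 * -5 = -90; -90 + 3 = -87
  -87 * -5 = 435; 435 + 5 = 440
Quotient: -3s^2 + 18s - 87, Remainder: 440


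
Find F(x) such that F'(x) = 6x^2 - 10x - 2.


Reverse power rule on each term:
  ∫ 6x^2 dx = 2x^3
  ∫ -10x dx = -5x^2
  ∫ -2 dx = -2x
F(x) = 2x^3 - 5x^2 - 2x + C


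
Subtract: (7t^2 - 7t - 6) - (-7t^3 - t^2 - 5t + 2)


Distribute the minus sign:
  (7t^2 - 7t - 6)
- (-7t^3 - t^2 - 5t + 2)
Negate second polynomial: 7t^3 + t^2 + 5t - 2
Add: 7t^3 + 8t^2 - 2t - 8


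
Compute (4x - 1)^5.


Expand (4x - 1)^5 by repeated multiplication:
  (4x - 1)^2 = 16x^2 - 8x + 1
  (4x - 1)^3 = 64x^3 - 48x^2 + 12x - 1
  (4x - 1)^4 = 256x^4 - 256x^3 + 96x^2 - 16x + 1
= 1024x^5 - 1280x^4 + 640x^3 - 160x^2 + 20x - 1


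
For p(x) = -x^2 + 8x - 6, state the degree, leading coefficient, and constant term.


Highest power of x is 2, with coefficient -1. Constant term is -6.
Degree = 2, leading coefficient = -1, constant term = -6


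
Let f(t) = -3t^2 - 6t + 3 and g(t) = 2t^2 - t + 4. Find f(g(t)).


Substitute g(t) into f:
f(g(t)) = -3*(2t^2 - t + 4)^2 + (-6)*(2t^2 - t + 4) + 3
(2t^2 - t + 4)^2 = 4t^4 - 4t^3 + 17t^2 - 8t + 16
Expand and combine: -12t^4 + 12t^3 - 63t^2 + 30t - 69


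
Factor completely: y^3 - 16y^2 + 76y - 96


Try integer roots (divisors of -96). y=2: p(2)=0.
Divide out (y - 2): quotient is y^2 - 14y + 48.
Factor the quadratic: (y - 8)(y - 6)
Result: (y - 2)(y - 8)(y - 6)


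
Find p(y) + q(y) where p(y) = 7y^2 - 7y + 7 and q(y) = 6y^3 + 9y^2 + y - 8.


Align terms by degree and add:
  7y^2 - 7y + 7
+ 6y^3 + 9y^2 + y - 8
= 6y^3 + 16y^2 - 6y - 1


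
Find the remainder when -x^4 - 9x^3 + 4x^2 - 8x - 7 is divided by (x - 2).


By the Remainder Theorem, the remainder equals p(2):
  -1*(2)^4 = -16
  -9*(2)^3 = -72
  4*(2)^2 = 16
  -8*(2)^1 = -16
  constant: -7
Sum: -16 - 72 + 16 - 16 - 7 = -95


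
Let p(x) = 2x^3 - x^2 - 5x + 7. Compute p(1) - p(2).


p(1) = 3
p(2) = 9
p(1) - p(2) = 3 - 9 = -6


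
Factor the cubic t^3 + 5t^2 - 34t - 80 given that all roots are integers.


Try integer roots (divisors of -80). t=5: p(5)=0.
Divide out (t - 5): quotient is t^2 + 10t + 16.
Factor the quadratic: (t + 2)(t + 8)
Result: (t - 5)(t + 2)(t + 8)


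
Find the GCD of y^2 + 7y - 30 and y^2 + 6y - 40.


Factor each:
  y^2 + 7y - 30 = (y + 10)(y - 3)
  y^2 + 6y - 40 = (y + 10)(y - 4)
Common monic factor: y + 10


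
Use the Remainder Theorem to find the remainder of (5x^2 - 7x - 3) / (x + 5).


By the Remainder Theorem, the remainder equals p(-5):
  5*(-5)^2 = 125
  -7*(-5)^1 = 35
  constant: -3
Sum: 125 + 35 - 3 = 157


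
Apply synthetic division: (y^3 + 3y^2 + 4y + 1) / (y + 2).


Synthetic division with c = -2. Coefficients: 1, 3, 4, 1
Bring down 1.
  1 * -2 = -2; -2 + 3 = 1
  1 * -2 = -2; -2 + 4 = 2
  2 * -2 = -4; -4 + 1 = -3
Quotient: y^2 + y + 2, Remainder: -3


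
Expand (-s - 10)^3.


Expand (-s - 10)^3 by repeated multiplication:
  (-s - 10)^2 = s^2 + 20s + 100
= -s^3 - 30s^2 - 300s - 1000


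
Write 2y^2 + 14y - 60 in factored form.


Roots satisfy r1 + r2 = -b/a = -7 and r1*r2 = c/a = -30.
So r1 = -10, r2 = 3.
2y^2 + 14y - 60 = 2(y - r1)(y - r2) = 2(y + 10)(y - 3)


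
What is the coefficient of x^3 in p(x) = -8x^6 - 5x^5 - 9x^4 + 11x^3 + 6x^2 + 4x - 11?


Read off the coefficient of x^3: 11


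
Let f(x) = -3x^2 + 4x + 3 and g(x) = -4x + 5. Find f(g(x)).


Substitute g(x) into f:
f(g(x)) = -3*(-4x + 5)^2 + 4*(-4x + 5) + 3
(-4x + 5)^2 = 16x^2 - 40x + 25
Expand and combine: -48x^2 + 104x - 52


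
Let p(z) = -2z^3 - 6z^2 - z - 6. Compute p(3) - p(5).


p(3) = -117
p(5) = -411
p(3) - p(5) = -117 + 411 = 294


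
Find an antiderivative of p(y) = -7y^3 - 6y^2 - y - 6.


Reverse power rule on each term:
  ∫ -7y^3 dy = -(7/4)y^4
  ∫ -6y^2 dy = -2y^3
  ∫ -y dy = -(1/2)y^2
  ∫ -6 dy = -6y
F(y) = -(7/4)y^4 - 2y^3 - (1/2)y^2 - 6y + C


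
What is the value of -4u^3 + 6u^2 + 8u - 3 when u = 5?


Using direct substitution:
  -4 * (5)^3 = -500
  6 * (5)^2 = 150
  8 * (5)^1 = 40
  constant: -3
Sum = -500 + 150 + 40 - 3 = -313


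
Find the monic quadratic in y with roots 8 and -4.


p(y) = (y - 8)(y + 4)
Expand: y^2 - 4y - 32


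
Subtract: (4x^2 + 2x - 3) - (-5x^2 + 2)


Distribute the minus sign:
  (4x^2 + 2x - 3)
- (-5x^2 + 2)
Negate second polynomial: 5x^2 - 2
Add: 9x^2 + 2x - 5


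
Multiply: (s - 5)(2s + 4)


Distribute each term of the first polynomial:
  (s)(2s + 4) = 2s^2 + 4s
  (-5)(2s + 4) = -10s - 20
Sum: 2s^2 - 6s - 20


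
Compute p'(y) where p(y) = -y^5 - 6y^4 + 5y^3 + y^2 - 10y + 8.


Apply the power rule term by term:
  d/dy(-y^5) = -5y^4
  d/dy(-6y^4) = -24y^3
  d/dy(5y^3) = 15y^2
  d/dy(y^2) = 2y
  d/dy(-10y) = -10
  d/dy(8) = 0
p'(y) = -5y^4 - 24y^3 + 15y^2 + 2y - 10


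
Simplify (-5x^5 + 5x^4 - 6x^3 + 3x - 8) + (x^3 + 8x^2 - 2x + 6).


Align terms by degree and add:
  -5x^5 + 5x^4 - 6x^3 + 3x - 8
+ x^3 + 8x^2 - 2x + 6
= -5x^5 + 5x^4 - 5x^3 + 8x^2 + x - 2


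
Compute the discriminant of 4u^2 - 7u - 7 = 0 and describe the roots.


D = b^2 - 4ac = (-7)^2 - 4(4)(-7) = 49 + 112 = 161
Since D > 0: two distinct irrational roots


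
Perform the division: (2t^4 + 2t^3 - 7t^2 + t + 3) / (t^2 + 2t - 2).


(2t^4 + 2t^3 - 7t^2 + t + 3) / (t^2 + 2t - 2)
Step 1: 2t^2 * (t^2 + 2t - 2) = 2t^4 + 4t^3 - 4t^2; subtract.
Step 2: -2t * (t^2 + 2t - 2) = -2t^3 - 4t^2 + 4t; subtract.
Step 3: 1 * (t^2 + 2t - 2) = t^2 + 2t - 2; subtract.
Quotient: 2t^2 - 2t + 1, Remainder: -5t + 5


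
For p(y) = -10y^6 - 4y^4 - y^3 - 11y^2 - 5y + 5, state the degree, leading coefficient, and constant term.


Highest power of y is 6, with coefficient -10. Constant term is 5.
Degree = 6, leading coefficient = -10, constant term = 5


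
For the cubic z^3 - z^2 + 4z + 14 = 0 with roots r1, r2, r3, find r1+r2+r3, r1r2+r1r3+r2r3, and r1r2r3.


Monic cubic z^3+bz^2+cz+d=0: sum=-b, pairwise sum=c, product=-d.
b=-1, c=4, d=14
r1+r2+r3 = 1
r1r2+r1r3+r2r3 = 4
r1r2r3 = -14


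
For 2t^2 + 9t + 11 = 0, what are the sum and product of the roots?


For at^2+bt+c=0: sum = -b/a, product = c/a.
a=2, b=9, c=11
Sum = -(9)/2 = -9/2
Product = (11)/2 = 11/2


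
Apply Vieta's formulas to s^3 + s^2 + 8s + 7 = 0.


Monic cubic s^3+bs^2+cs+d=0: sum=-b, pairwise sum=c, product=-d.
b=1, c=8, d=7
r1+r2+r3 = -1
r1r2+r1r3+r2r3 = 8
r1r2r3 = -7


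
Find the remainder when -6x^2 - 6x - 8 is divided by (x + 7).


By the Remainder Theorem, the remainder equals p(-7):
  -6*(-7)^2 = -294
  -6*(-7)^1 = 42
  constant: -8
Sum: -294 + 42 - 8 = -260


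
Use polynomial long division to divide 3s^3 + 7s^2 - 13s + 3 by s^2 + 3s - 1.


(3s^3 + 7s^2 - 13s + 3) / (s^2 + 3s - 1)
Step 1: 3s * (s^2 + 3s - 1) = 3s^3 + 9s^2 - 3s; subtract.
Step 2: -2 * (s^2 + 3s - 1) = -2s^2 - 6s + 2; subtract.
Quotient: 3s - 2, Remainder: -4s + 1


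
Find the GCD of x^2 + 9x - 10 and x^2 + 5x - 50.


Factor each:
  x^2 + 9x - 10 = (x + 10)(x - 1)
  x^2 + 5x - 50 = (x + 10)(x - 5)
Common monic factor: x + 10


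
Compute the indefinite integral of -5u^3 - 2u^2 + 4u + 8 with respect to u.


Reverse power rule on each term:
  ∫ -5u^3 du = -(5/4)u^4
  ∫ -2u^2 du = -(2/3)u^3
  ∫ 4u du = 2u^2
  ∫ 8 du = 8u
F(u) = -(5/4)u^4 - (2/3)u^3 + 2u^2 + 8u + C


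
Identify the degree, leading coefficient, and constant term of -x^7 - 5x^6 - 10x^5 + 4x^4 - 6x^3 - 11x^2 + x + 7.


Highest power of x is 7, with coefficient -1. Constant term is 7.
Degree = 7, leading coefficient = -1, constant term = 7


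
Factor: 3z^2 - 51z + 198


Roots satisfy r1 + r2 = -b/a = 17 and r1*r2 = c/a = 66.
So r1 = 6, r2 = 11.
3z^2 - 51z + 198 = 3(z - r1)(z - r2) = 3(z - 6)(z - 11)


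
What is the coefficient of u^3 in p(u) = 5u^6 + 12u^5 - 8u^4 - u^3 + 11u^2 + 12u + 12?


Read off the coefficient of u^3: -1


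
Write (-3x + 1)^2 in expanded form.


Expand (-3x + 1)^2 by repeated multiplication:
= 9x^2 - 6x + 1


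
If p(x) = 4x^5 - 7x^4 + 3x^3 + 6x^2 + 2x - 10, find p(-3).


Using direct substitution:
  4 * (-3)^5 = -972
  -7 * (-3)^4 = -567
  3 * (-3)^3 = -81
  6 * (-3)^2 = 54
  2 * (-3)^1 = -6
  constant: -10
Sum = -972 - 567 - 81 + 54 - 6 - 10 = -1582


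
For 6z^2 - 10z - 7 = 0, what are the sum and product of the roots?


For az^2+bz+c=0: sum = -b/a, product = c/a.
a=6, b=-10, c=-7
Sum = -(-10)/6 = 5/3
Product = (-7)/6 = -7/6


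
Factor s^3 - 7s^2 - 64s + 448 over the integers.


Try integer roots (divisors of 448). s=8: p(8)=0.
Divide out (s - 8): quotient is s^2 + s - 56.
Factor the quadratic: (s - 7)(s + 8)
Result: (s - 8)(s - 7)(s + 8)


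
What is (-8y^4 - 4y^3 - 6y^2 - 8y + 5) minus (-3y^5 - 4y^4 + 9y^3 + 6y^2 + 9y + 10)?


Distribute the minus sign:
  (-8y^4 - 4y^3 - 6y^2 - 8y + 5)
- (-3y^5 - 4y^4 + 9y^3 + 6y^2 + 9y + 10)
Negate second polynomial: 3y^5 + 4y^4 - 9y^3 - 6y^2 - 9y - 10
Add: 3y^5 - 4y^4 - 13y^3 - 12y^2 - 17y - 5


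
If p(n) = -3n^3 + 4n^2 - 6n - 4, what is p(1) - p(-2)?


p(1) = -9
p(-2) = 48
p(1) - p(-2) = -9 - 48 = -57


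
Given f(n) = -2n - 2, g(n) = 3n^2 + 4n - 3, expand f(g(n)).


Substitute g(n) into f:
f(g(n)) = -2*(3n^2 + 4n - 3) + (-2)
Expand and combine: -6n^2 - 8n + 4


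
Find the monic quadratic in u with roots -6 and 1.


p(u) = (u + 6)(u - 1)
Expand: u^2 + 5u - 6


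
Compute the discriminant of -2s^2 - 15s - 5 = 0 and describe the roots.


D = b^2 - 4ac = (-15)^2 - 4(-2)(-5) = 225 - 40 = 185
Since D > 0: two distinct irrational roots


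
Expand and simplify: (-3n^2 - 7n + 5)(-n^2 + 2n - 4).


Distribute each term of the first polynomial:
  (-3n^2)(-n^2 + 2n - 4) = 3n^4 - 6n^3 + 12n^2
  (-7n)(-n^2 + 2n - 4) = 7n^3 - 14n^2 + 28n
  (5)(-n^2 + 2n - 4) = -5n^2 + 10n - 20
Sum: 3n^4 + n^3 - 7n^2 + 38n - 20


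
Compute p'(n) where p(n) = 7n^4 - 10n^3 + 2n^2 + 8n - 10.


Apply the power rule term by term:
  d/dn(7n^4) = 28n^3
  d/dn(-10n^3) = -30n^2
  d/dn(2n^2) = 4n
  d/dn(8n) = 8
  d/dn(-10) = 0
p'(n) = 28n^3 - 30n^2 + 4n + 8


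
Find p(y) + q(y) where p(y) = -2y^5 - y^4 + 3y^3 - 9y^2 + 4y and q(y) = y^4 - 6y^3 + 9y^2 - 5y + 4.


Align terms by degree and add:
  -2y^5 - y^4 + 3y^3 - 9y^2 + 4y
+ y^4 - 6y^3 + 9y^2 - 5y + 4
= -2y^5 - 3y^3 - y + 4


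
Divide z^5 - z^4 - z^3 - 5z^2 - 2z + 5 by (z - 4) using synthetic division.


Synthetic division with c = 4. Coefficients: 1, -1, -1, -5, -2, 5
Bring down 1.
  1 * 4 = 4; 4 - 1 = 3
  3 * 4 = 12; 12 - 1 = 11
  11 * 4 = 44; 44 - 5 = 39
  39 * 4 = 156; 156 - 2 = 154
  154 * 4 = 616; 616 + 5 = 621
Quotient: z^4 + 3z^3 + 11z^2 + 39z + 154, Remainder: 621


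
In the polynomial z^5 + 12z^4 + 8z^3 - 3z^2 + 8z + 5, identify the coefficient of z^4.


Read off the coefficient of z^4: 12


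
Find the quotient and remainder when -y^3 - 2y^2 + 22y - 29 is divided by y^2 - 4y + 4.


(-y^3 - 2y^2 + 22y - 29) / (y^2 - 4y + 4)
Step 1: -y * (y^2 - 4y + 4) = -y^3 + 4y^2 - 4y; subtract.
Step 2: -6 * (y^2 - 4y + 4) = -6y^2 + 24y - 24; subtract.
Quotient: -y - 6, Remainder: 2y - 5


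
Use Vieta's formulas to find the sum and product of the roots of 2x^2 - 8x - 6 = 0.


For ax^2+bx+c=0: sum = -b/a, product = c/a.
a=2, b=-8, c=-6
Sum = -(-8)/2 = 4
Product = (-6)/2 = -3


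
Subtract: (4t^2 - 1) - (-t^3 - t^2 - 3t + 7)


Distribute the minus sign:
  (4t^2 - 1)
- (-t^3 - t^2 - 3t + 7)
Negate second polynomial: t^3 + t^2 + 3t - 7
Add: t^3 + 5t^2 + 3t - 8


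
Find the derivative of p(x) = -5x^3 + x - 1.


Apply the power rule term by term:
  d/dx(-5x^3) = -15x^2
  d/dx(x) = 1
  d/dx(-1) = 0
p'(x) = -15x^2 + 1


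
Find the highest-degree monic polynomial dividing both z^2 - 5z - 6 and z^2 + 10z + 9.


Factor each:
  z^2 - 5z - 6 = (z + 1)(z - 6)
  z^2 + 10z + 9 = (z + 1)(z + 9)
Common monic factor: z + 1


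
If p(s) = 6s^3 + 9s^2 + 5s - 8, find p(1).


Using direct substitution:
  6 * (1)^3 = 6
  9 * (1)^2 = 9
  5 * (1)^1 = 5
  constant: -8
Sum = 6 + 9 + 5 - 8 = 12


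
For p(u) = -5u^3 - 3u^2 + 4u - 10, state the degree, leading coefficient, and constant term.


Highest power of u is 3, with coefficient -5. Constant term is -10.
Degree = 3, leading coefficient = -5, constant term = -10


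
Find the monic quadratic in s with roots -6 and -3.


p(s) = (s + 6)(s + 3)
Expand: s^2 + 9s + 18


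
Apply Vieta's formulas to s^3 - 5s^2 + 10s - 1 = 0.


Monic cubic s^3+bs^2+cs+d=0: sum=-b, pairwise sum=c, product=-d.
b=-5, c=10, d=-1
r1+r2+r3 = 5
r1r2+r1r3+r2r3 = 10
r1r2r3 = 1


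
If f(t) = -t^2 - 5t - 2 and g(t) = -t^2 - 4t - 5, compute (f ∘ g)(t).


Substitute g(t) into f:
f(g(t)) = -1*(-t^2 - 4t - 5)^2 + (-5)*(-t^2 - 4t - 5) + (-2)
(-t^2 - 4t - 5)^2 = t^4 + 8t^3 + 26t^2 + 40t + 25
Expand and combine: -t^4 - 8t^3 - 21t^2 - 20t - 2


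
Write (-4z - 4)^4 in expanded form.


Expand (-4z - 4)^4 by repeated multiplication:
  (-4z - 4)^2 = 16z^2 + 32z + 16
  (-4z - 4)^3 = -64z^3 - 192z^2 - 192z - 64
= 256z^4 + 1024z^3 + 1536z^2 + 1024z + 256


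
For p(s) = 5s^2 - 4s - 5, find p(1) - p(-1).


p(1) = -4
p(-1) = 4
p(1) - p(-1) = -4 - 4 = -8


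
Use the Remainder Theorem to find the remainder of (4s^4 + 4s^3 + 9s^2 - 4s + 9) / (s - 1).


By the Remainder Theorem, the remainder equals p(1):
  4*(1)^4 = 4
  4*(1)^3 = 4
  9*(1)^2 = 9
  -4*(1)^1 = -4
  constant: 9
Sum: 4 + 4 + 9 - 4 + 9 = 22


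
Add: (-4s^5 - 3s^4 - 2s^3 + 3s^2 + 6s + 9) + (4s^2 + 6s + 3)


Align terms by degree and add:
  -4s^5 - 3s^4 - 2s^3 + 3s^2 + 6s + 9
+ 4s^2 + 6s + 3
= -4s^5 - 3s^4 - 2s^3 + 7s^2 + 12s + 12


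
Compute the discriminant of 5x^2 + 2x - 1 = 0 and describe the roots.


D = b^2 - 4ac = (2)^2 - 4(5)(-1) = 4 + 20 = 24
Since D > 0: two distinct irrational roots


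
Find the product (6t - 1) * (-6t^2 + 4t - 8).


Distribute each term of the first polynomial:
  (6t)(-6t^2 + 4t - 8) = -36t^3 + 24t^2 - 48t
  (-1)(-6t^2 + 4t - 8) = 6t^2 - 4t + 8
Sum: -36t^3 + 30t^2 - 52t + 8


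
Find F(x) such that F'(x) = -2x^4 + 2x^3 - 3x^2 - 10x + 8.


Reverse power rule on each term:
  ∫ -2x^4 dx = -(2/5)x^5
  ∫ 2x^3 dx = (1/2)x^4
  ∫ -3x^2 dx = -x^3
  ∫ -10x dx = -5x^2
  ∫ 8 dx = 8x
F(x) = -(2/5)x^5 + (1/2)x^4 - x^3 - 5x^2 + 8x + C


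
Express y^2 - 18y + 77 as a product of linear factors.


Roots satisfy r1 + r2 = -b/a = 18 and r1*r2 = c/a = 77.
So r1 = 7, r2 = 11.
y^2 - 18y + 77 = (y - r1)(y - r2) = (y - 7)(y - 11)


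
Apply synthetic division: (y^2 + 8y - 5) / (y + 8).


Synthetic division with c = -8. Coefficients: 1, 8, -5
Bring down 1.
  1 * -8 = -8; -8 + 8 = 0
  0 * -8 = 0; 0 - 5 = -5
Quotient: y, Remainder: -5


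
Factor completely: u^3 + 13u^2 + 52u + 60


Try integer roots (divisors of 60). u=-6: p(-6)=0.
Divide out (u + 6): quotient is u^2 + 7u + 10.
Factor the quadratic: (u + 5)(u + 2)
Result: (u + 6)(u + 5)(u + 2)


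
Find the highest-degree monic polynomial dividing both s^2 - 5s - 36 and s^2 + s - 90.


Factor each:
  s^2 - 5s - 36 = (s - 9)(s + 4)
  s^2 + s - 90 = (s - 9)(s + 10)
Common monic factor: s - 9


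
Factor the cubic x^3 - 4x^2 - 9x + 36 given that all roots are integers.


Try integer roots (divisors of 36). x=-3: p(-3)=0.
Divide out (x + 3): quotient is x^2 - 7x + 12.
Factor the quadratic: (x - 4)(x - 3)
Result: (x + 3)(x - 4)(x - 3)


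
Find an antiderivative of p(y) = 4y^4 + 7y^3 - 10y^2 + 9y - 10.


Reverse power rule on each term:
  ∫ 4y^4 dy = (4/5)y^5
  ∫ 7y^3 dy = (7/4)y^4
  ∫ -10y^2 dy = -(10/3)y^3
  ∫ 9y dy = (9/2)y^2
  ∫ -10 dy = -10y
F(y) = (4/5)y^5 + (7/4)y^4 - (10/3)y^3 + (9/2)y^2 - 10y + C


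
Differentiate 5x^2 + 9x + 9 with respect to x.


Apply the power rule term by term:
  d/dx(5x^2) = 10x
  d/dx(9x) = 9
  d/dx(9) = 0
p'(x) = 10x + 9


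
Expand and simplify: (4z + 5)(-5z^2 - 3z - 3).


Distribute each term of the first polynomial:
  (4z)(-5z^2 - 3z - 3) = -20z^3 - 12z^2 - 12z
  (5)(-5z^2 - 3z - 3) = -25z^2 - 15z - 15
Sum: -20z^3 - 37z^2 - 27z - 15


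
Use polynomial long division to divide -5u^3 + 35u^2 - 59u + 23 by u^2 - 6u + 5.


(-5u^3 + 35u^2 - 59u + 23) / (u^2 - 6u + 5)
Step 1: -5u * (u^2 - 6u + 5) = -5u^3 + 30u^2 - 25u; subtract.
Step 2: 5 * (u^2 - 6u + 5) = 5u^2 - 30u + 25; subtract.
Quotient: -5u + 5, Remainder: -4u - 2


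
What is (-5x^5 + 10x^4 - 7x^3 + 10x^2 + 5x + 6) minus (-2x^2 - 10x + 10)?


Distribute the minus sign:
  (-5x^5 + 10x^4 - 7x^3 + 10x^2 + 5x + 6)
- (-2x^2 - 10x + 10)
Negate second polynomial: 2x^2 + 10x - 10
Add: -5x^5 + 10x^4 - 7x^3 + 12x^2 + 15x - 4


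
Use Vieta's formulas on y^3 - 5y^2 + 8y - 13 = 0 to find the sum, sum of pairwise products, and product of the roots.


Monic cubic y^3+by^2+cy+d=0: sum=-b, pairwise sum=c, product=-d.
b=-5, c=8, d=-13
r1+r2+r3 = 5
r1r2+r1r3+r2r3 = 8
r1r2r3 = 13
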